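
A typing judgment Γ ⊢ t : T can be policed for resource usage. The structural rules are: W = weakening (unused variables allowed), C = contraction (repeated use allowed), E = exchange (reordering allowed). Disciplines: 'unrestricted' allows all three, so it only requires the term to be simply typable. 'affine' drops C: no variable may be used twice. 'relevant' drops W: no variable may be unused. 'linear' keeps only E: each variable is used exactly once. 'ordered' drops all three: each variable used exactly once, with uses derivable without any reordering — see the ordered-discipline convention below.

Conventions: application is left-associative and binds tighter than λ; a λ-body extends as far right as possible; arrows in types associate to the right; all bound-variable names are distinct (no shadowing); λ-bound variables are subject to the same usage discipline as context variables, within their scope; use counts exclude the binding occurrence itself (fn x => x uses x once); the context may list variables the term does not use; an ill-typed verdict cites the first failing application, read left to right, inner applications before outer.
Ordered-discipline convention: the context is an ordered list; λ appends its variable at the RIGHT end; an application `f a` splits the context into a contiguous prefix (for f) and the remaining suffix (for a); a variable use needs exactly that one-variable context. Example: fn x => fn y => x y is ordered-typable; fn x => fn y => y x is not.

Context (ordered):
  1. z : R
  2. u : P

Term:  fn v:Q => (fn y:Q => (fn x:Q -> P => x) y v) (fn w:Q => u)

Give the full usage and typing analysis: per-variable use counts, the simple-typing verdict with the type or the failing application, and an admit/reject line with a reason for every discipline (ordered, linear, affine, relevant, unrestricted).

use counts: z: 0×; u: 1×; v (bound): 1×; y (bound): 1×; x (bound): 1×; w (bound): 0×
order of uses: x, y, v, u
typing: ill-typed: argument of type Q where Q -> P is required
ordered: ✗ — not simply typable
linear: ✗ — fails simple typing
affine: ✗ — a type mismatch blocks all five
relevant: ✗ — the type mismatch rejects it
unrestricted: ✗ — not simply typable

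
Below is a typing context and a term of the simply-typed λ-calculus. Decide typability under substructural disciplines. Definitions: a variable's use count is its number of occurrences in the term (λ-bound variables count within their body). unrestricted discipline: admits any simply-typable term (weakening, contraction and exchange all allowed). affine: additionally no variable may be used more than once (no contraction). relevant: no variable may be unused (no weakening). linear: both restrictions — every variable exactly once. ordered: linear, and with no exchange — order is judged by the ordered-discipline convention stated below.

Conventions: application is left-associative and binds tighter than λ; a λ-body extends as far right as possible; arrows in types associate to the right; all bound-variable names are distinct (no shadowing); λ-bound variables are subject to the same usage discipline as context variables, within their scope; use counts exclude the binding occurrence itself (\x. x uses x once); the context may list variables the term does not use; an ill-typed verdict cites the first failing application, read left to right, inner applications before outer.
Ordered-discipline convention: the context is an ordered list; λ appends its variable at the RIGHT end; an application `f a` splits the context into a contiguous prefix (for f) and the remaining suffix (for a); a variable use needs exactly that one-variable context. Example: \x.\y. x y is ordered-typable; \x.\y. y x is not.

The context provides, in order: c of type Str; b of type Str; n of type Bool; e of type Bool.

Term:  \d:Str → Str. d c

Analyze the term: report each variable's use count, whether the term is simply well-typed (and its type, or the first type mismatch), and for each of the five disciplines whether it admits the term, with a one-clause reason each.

variable uses: c: 1×; b: 0×; n: 0×; e: 0×; d (λ-bound): 1×
left-to-right use order: d, c
typing: ✓ — (Str → Str) → Str
ordered ✗ (b, n, e left unused)
linear ✗ (b, n, e left unused)
affine ✓ (none of c, b, n, e, d used more than once)
relevant ✗ (b, n, e left unused)
unrestricted ✓ (typability at (Str → Str) → Str is all that's needed)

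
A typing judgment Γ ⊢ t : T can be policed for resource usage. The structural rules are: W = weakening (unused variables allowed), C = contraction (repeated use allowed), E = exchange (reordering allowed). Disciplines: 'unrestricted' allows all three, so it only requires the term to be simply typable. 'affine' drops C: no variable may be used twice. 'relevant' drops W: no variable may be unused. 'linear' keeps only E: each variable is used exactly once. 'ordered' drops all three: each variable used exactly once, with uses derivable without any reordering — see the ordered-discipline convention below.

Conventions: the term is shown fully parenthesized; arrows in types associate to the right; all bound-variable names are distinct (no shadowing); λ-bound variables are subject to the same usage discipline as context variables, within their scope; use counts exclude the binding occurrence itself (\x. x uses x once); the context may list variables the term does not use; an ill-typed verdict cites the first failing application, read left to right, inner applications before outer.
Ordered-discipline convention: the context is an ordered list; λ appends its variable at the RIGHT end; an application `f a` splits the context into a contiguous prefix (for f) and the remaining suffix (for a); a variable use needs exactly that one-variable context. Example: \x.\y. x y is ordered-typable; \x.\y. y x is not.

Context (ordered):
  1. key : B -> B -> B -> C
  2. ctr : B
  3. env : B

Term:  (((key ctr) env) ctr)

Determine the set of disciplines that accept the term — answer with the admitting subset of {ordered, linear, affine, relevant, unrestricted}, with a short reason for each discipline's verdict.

admitting disciplines: relevant, unrestricted
usage: key: 1, ctr: 2, env: 1
left-to-right use order: key, ctr, env, ctr
typing: ✓ — C
ordered ✗ (repeated use of ctr ×2)
linear ✗ (repeated use of ctr ×2)
affine ✗ (repeated use of ctr ×2)
relevant ✓ (every one of key, ctr, env appears)
unrestricted ✓ (simply typable at C; W, C, E all held)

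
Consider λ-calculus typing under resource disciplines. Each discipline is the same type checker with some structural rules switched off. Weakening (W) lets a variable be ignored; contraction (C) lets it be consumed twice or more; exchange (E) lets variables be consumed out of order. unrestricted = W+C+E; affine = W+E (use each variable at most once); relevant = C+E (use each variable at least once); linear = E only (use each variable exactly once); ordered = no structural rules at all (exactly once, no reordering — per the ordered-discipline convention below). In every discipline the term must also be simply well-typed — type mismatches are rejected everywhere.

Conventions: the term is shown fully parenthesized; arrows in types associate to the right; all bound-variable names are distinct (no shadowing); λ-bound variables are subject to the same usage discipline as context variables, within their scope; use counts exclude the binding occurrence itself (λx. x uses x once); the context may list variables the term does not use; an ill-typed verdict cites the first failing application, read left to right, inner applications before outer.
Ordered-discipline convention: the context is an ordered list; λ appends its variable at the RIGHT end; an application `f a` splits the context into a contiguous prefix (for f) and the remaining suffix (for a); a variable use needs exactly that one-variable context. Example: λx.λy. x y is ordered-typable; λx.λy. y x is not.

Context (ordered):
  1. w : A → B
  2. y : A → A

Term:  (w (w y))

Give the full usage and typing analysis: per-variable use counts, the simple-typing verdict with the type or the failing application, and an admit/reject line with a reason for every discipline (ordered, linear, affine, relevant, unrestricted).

variable uses: w: 2, y: 1
left-to-right use order: w, w, y
typing: ill-typed: an argument A → A mismatches the expected A
ordered: ✗, not simply typable
linear: ✗, fails simple typing
affine: ✗, a type mismatch blocks all five
relevant: ✗, the type mismatch rejects it
unrestricted: ✗, not simply typable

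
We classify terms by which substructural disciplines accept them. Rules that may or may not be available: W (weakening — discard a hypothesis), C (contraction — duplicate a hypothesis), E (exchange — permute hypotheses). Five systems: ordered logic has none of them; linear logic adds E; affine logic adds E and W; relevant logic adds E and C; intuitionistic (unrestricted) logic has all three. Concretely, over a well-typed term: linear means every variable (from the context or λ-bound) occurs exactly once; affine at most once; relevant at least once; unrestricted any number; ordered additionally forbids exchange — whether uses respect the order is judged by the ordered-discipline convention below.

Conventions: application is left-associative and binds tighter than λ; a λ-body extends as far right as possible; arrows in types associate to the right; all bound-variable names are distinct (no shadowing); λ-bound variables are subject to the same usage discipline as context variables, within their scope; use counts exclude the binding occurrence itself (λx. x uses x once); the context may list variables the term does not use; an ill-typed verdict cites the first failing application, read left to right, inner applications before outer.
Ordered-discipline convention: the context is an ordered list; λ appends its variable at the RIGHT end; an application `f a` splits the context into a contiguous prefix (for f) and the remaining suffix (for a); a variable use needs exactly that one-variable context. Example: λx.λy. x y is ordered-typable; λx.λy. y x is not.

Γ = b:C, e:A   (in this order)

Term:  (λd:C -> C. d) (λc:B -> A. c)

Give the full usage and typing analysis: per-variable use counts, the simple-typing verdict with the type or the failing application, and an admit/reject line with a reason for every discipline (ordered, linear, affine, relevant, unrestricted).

use counts: b: 0×; e: 0×; d [bound]: 1×; c [bound]: 1×
use order (left to right): d, c
typing: ill-typed: an argument (B -> A) -> B -> A mismatches the expected C -> C
ordered ✗ (a type mismatch blocks all five)
linear ✗ (the type mismatch rejects it)
affine ✗ (not simply typable)
relevant ✗ (fails simple typing)
unrestricted ✗ (a type mismatch blocks all five)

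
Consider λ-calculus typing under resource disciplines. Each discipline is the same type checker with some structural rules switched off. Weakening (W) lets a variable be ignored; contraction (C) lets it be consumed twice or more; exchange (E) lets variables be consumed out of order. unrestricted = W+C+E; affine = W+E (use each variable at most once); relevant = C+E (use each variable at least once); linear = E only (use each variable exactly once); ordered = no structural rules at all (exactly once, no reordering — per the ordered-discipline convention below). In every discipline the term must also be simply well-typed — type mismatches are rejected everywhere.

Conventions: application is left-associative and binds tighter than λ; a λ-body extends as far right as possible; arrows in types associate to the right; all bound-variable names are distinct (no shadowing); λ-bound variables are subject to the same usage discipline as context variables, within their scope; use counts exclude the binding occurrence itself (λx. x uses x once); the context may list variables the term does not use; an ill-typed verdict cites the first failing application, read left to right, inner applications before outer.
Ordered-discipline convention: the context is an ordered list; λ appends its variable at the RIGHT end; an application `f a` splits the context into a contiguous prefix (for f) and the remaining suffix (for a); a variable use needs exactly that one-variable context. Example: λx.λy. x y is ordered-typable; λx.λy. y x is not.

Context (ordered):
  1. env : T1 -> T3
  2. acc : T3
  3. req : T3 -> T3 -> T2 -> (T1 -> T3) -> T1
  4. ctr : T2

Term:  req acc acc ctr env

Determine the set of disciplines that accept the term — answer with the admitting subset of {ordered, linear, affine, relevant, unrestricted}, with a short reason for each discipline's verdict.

accepted by: relevant, unrestricted
usage: env: 1; acc: 2; req: 1; ctr: 1
uses in reading order: req, acc, acc, ctr, env
typing: ✓ — T1
ordered: ✗, acc ×2 used more than once (contraction)
linear: ✗, acc ×2 used more than once (contraction)
affine: ✗, acc ×2 used more than once (contraction)
relevant: ✓, every one of env, acc, req, ctr appears
unrestricted: ✓, type-checks (T1) and nothing is barred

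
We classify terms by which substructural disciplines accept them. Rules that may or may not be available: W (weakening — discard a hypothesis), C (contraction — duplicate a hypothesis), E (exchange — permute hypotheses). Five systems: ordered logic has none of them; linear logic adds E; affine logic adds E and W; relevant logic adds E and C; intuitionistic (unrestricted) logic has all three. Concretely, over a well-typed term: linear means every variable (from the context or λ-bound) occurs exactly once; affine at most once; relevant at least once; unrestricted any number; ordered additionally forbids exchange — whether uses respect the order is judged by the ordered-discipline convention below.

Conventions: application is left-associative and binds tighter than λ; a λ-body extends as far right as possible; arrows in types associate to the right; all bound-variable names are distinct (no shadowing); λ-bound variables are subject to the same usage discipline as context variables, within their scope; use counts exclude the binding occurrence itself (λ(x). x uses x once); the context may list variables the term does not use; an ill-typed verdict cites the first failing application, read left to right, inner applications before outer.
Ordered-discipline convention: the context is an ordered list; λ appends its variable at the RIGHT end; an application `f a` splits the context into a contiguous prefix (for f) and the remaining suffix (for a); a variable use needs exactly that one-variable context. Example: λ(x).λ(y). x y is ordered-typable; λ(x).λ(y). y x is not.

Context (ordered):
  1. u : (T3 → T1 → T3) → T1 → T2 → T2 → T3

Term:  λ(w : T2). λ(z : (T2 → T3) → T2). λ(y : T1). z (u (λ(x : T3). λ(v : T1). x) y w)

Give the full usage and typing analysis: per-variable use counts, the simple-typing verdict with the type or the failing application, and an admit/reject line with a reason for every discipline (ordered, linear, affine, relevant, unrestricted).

use counts: u: 1×, w [bound]: 1×, z [bound]: 1×, y [bound]: 1×, x [bound]: 1×, v [bound]: 0×
order of uses: z, u, x, y, w
typing: well-typed at T2 → ((T2 → T3) → T2) → T1 → T2
ordered: ✗, v left unused
linear: ✗, v left unused
affine: ✓, at most one use each (u, w, z, y, x, v)
relevant: ✗, v left unused
unrestricted: ✓, well-typed at T2 → ((T2 → T3) → T2) → T1 → T2; no restrictions here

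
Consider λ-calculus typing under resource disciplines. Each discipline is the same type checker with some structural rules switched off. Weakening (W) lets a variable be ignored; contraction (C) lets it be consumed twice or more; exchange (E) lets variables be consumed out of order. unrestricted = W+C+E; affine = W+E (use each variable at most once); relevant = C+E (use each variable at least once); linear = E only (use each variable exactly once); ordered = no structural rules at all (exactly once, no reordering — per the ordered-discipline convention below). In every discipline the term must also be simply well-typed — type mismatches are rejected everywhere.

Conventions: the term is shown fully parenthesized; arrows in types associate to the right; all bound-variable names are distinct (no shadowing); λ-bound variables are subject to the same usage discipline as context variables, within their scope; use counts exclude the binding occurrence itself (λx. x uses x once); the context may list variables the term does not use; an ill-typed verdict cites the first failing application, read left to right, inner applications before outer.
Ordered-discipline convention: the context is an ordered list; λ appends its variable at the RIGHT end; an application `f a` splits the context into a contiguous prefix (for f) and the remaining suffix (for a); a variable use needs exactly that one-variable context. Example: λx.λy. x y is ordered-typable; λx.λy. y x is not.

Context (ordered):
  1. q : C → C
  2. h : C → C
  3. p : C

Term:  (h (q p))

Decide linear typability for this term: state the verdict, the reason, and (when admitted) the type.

yes — each of q, h, p used exactly once; term : C
variable uses: q=1, h=1, p=1
use order (left to right): h, q, p
typing: well-typed — term : C
across the five disciplines: ordered ✗, linear ✓, affine ✓, relevant ✓, unrestricted ✓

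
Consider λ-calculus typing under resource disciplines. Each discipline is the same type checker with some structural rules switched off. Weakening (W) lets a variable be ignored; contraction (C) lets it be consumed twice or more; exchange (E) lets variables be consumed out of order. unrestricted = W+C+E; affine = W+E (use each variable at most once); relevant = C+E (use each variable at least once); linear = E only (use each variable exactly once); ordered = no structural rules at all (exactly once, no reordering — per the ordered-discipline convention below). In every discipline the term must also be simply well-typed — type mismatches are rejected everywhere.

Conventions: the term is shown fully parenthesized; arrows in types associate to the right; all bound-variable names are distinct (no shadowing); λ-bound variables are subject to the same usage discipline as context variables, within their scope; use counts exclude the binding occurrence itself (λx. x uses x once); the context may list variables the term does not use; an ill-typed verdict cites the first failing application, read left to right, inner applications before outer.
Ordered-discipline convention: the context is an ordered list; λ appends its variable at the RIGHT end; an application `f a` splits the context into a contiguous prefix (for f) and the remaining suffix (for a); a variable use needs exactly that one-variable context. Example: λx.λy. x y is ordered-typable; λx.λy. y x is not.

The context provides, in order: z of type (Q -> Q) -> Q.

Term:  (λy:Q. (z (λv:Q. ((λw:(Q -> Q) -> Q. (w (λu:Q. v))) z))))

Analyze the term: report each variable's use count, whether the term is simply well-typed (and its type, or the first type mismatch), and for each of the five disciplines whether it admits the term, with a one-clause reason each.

counts: z: 2; y [bound]: 0; v [bound]: 1; w [bound]: 1; u [bound]: 0
order of uses: z, w, v, z
typing: ✓ — Q -> Q
ordered: ✗, needs contraction — z ×2; unused: y, u — weakening required
linear: ✗, needs contraction — z ×2; unused: y, u — weakening required
affine: ✗, needs contraction — z ×2
relevant: ✗, unused: y, u — weakening required
unrestricted: ✓, typability at Q -> Q is all that's needed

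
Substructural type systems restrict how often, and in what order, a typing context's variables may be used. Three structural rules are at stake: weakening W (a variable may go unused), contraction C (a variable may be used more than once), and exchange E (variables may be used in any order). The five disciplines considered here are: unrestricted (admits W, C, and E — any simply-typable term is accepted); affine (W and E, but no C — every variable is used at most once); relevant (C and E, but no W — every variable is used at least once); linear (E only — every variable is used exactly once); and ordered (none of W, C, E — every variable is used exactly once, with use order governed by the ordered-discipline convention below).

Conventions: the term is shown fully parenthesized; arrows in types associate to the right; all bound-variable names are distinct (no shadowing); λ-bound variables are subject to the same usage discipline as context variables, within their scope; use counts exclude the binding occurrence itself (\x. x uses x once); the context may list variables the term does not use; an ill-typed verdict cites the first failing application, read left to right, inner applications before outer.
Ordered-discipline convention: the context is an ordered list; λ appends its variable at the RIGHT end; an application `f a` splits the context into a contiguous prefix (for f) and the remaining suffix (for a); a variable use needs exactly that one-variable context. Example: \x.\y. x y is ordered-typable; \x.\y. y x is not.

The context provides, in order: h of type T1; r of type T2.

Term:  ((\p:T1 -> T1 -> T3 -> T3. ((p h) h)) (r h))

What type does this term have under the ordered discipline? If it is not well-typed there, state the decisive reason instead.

not well-typed under ordered — a type mismatch blocks all five
variable uses: h=3, r=1, p [bound]=1
order of uses: p, h, h, r, h
typing: ill-typed: can't apply a value of type T2
per-discipline verdicts: ordered ✗; linear ✗; affine ✗; relevant ✗; unrestricted ✗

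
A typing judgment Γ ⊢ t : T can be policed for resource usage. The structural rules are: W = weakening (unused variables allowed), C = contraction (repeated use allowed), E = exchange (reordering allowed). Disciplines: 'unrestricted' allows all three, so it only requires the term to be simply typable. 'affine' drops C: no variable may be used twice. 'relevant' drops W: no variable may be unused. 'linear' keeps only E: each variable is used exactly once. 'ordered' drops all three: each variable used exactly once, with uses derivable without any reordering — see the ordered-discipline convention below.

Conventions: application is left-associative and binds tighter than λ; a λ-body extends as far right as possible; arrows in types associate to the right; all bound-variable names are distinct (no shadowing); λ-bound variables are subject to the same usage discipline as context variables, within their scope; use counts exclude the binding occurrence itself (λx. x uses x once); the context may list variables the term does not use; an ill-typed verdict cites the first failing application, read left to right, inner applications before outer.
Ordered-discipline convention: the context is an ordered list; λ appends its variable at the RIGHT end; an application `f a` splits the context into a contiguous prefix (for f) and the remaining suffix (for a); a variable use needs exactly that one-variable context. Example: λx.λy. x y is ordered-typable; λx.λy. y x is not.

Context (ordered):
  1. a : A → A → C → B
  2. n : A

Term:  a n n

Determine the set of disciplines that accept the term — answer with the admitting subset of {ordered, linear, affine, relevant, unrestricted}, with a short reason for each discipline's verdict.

admitting disciplines: relevant, unrestricted
variable uses: a ×1; n ×2
order of uses: a, n, n
typing: the term checks, with type C → B
ordered: ✗, needs contraction — n ×2
linear: ✗, needs contraction — n ×2
affine: ✗, needs contraction — n ×2
relevant: ✓, at least one use each (a, n)
unrestricted: ✓, type-checks (C → B) and nothing is barred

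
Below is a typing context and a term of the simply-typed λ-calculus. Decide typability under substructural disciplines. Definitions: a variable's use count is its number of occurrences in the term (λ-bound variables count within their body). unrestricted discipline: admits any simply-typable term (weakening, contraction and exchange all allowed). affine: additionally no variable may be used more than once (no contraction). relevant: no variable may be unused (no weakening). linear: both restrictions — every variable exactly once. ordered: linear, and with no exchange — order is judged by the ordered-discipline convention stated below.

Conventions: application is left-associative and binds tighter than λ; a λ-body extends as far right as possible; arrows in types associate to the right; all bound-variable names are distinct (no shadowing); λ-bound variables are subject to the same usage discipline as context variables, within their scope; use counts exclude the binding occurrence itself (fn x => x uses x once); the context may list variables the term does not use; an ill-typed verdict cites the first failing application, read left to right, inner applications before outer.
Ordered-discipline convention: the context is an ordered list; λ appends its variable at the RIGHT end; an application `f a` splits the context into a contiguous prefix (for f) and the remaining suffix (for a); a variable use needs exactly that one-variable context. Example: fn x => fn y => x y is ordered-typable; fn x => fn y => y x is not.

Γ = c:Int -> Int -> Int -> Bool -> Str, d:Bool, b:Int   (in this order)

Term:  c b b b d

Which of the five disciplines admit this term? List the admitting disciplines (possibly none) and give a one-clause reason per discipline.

accepted by: relevant, unrestricted
counts: c ×1, d ×1, b ×3
uses in reading order: c, b, b, b, d
typing: the term checks, with type Str
ordered: ✗, repeated use of b ×3
linear: ✗, repeated use of b ×3
affine: ✗, repeated use of b ×3
relevant: ✓, c, d, b: all used, weakening unneeded
unrestricted: ✓, simply typable at Str; W, C, E all held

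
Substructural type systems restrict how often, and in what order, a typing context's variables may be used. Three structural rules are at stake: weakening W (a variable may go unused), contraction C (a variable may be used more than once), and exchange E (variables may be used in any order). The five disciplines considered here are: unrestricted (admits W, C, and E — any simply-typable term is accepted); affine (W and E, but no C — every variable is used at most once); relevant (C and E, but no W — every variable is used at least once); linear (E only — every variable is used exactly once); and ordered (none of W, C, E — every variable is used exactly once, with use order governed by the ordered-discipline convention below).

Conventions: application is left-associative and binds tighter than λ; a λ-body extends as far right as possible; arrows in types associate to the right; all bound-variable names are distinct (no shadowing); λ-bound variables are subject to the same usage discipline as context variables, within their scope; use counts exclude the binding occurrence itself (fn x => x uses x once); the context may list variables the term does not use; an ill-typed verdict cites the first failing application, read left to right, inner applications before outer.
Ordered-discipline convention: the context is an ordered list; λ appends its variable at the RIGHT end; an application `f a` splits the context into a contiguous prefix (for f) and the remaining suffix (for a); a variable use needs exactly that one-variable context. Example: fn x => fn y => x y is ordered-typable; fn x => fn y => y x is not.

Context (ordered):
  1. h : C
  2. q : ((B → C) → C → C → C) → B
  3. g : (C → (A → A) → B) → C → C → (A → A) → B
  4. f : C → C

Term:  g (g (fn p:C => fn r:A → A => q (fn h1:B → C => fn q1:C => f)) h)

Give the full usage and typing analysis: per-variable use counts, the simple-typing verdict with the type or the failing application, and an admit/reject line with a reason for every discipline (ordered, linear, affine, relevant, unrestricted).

variable uses: h: 1×, q: 1×, g: 2×, f: 1×, p [bound]: 0×, r [bound]: 0×, h1 [bound]: 0×, q1 [bound]: 0×
order of uses: g, g, q, f, h
typing: ✓ — C → C → (A → A) → B
ordered: ✗, needs contraction — g ×2; p, r, h1, q1 left unused
linear: ✗, needs contraction — g ×2; p, r, h1, q1 left unused
affine: ✗, needs contraction — g ×2
relevant: ✗, p, r, h1, q1 left unused
unrestricted: ✓, typability at C → C → (A → A) → B is all that's needed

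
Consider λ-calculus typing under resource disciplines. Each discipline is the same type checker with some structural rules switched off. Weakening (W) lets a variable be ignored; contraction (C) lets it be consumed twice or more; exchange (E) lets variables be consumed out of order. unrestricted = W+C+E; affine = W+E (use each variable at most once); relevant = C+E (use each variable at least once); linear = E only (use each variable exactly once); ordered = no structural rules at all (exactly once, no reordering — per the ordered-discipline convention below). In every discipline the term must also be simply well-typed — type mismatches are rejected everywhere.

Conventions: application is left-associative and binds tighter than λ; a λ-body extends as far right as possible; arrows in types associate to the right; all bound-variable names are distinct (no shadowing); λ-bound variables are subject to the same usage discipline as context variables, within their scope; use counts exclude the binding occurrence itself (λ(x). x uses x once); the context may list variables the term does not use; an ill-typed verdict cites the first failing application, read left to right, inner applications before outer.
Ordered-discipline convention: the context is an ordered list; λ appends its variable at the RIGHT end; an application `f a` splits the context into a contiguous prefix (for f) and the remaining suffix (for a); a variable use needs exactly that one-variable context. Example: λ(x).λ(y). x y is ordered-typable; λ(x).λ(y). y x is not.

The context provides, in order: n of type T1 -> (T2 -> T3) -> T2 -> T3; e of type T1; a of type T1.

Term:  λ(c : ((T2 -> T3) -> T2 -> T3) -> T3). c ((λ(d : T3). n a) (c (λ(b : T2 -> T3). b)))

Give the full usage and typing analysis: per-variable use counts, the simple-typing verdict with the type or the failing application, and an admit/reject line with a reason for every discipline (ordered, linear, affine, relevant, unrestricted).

variable uses: n: 1×, e: 0×, a: 1×, c (λ-bound): 2×, d (λ-bound): 0×, b (λ-bound): 1×
order of uses: c, n, a, c, b
typing: ✓ — (((T2 -> T3) -> T2 -> T3) -> T3) -> T3
ordered: ✗, needs contraction — c ×2; e, d never used (weakening)
linear: ✗, needs contraction — c ×2; e, d never used (weakening)
affine: ✗, needs contraction — c ×2
relevant: ✗, e, d never used (weakening)
unrestricted: ✓, typability at (((T2 -> T3) -> T2 -> T3) -> T3) -> T3 is all that's needed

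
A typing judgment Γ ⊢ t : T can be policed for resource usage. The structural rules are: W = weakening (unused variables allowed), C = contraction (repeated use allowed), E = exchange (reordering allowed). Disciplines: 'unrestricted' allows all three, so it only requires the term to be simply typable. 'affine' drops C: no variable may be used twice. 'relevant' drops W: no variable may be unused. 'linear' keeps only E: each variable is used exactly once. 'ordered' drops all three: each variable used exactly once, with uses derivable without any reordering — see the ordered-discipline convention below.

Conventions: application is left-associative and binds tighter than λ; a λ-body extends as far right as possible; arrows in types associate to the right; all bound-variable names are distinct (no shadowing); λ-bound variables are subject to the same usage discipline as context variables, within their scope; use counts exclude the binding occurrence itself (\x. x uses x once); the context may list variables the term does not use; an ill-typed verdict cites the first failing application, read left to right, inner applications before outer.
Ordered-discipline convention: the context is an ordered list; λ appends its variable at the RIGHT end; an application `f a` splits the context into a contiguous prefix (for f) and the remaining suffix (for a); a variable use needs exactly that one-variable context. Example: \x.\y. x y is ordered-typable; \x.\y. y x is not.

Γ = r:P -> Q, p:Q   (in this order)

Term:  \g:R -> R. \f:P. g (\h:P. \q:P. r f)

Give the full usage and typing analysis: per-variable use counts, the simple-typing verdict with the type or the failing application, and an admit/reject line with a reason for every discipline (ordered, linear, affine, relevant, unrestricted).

variable uses: r: 1, p: 0, g (bound): 1, f (bound): 1, h (bound): 0, q (bound): 0
left-to-right use order: g, r, f
typing: ill-typed: an argument P -> P -> Q mismatches the expected R
ordered ✗ (fails simple typing)
linear ✗ (a type mismatch blocks all five)
affine ✗ (the type mismatch rejects it)
relevant ✗ (not simply typable)
unrestricted ✗ (fails simple typing)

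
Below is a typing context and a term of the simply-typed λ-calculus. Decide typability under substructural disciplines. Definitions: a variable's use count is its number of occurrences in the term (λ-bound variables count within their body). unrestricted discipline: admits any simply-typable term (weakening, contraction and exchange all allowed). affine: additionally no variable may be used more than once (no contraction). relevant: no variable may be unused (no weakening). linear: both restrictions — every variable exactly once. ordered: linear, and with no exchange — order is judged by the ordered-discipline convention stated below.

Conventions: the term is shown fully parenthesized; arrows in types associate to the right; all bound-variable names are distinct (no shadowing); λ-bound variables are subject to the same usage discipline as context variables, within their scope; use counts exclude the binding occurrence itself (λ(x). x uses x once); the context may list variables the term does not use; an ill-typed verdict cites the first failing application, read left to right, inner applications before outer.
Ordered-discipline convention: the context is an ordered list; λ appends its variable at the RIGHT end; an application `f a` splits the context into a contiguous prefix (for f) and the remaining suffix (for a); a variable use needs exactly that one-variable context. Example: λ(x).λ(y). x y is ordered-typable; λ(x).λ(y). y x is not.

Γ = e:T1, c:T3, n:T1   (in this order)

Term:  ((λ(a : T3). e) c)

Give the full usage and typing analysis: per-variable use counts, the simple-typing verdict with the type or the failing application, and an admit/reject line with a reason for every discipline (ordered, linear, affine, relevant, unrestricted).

usage: e: 1; c: 1; n: 0; a [bound]: 0
uses in reading order: e, c
typing: ✓ — T1
ordered: ✗ — needs weakening: n, a unused
linear: ✗ — needs weakening: n, a unused
affine: ✓ — none of e, c, n, a used more than once
relevant: ✗ — needs weakening: n, a unused
unrestricted: ✓ — typability at T1 is all that's needed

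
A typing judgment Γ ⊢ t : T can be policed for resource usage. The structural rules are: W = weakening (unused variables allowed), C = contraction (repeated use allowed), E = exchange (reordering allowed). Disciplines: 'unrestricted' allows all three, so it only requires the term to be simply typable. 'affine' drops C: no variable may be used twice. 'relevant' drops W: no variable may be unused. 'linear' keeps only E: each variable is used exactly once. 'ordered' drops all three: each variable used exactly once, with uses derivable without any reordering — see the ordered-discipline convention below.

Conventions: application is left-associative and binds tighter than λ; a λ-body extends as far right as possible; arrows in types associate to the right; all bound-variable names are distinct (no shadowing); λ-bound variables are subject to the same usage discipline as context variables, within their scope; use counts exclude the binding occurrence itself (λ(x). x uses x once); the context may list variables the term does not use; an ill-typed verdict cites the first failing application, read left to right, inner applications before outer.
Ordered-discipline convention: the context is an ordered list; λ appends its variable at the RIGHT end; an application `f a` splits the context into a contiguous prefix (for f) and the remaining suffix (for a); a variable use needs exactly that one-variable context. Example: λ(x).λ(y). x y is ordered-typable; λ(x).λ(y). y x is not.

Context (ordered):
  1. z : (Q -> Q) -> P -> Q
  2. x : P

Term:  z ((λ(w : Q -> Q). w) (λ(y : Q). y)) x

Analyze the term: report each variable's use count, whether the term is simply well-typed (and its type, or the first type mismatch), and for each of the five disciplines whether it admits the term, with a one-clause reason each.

use counts: z: 1×, x: 1×, w (bound): 1×, y (bound): 1×
use order (left to right): z, w, y, x
typing: well-typed at Q
ordered ✓ (one use each (z, x, w, y); ordered split holds)
linear ✓ (exactly-once usage across z, x, w, y)
affine ✓ (at most one use each (z, x, w, y))
relevant ✓ (z, x, w, y: all used, weakening unneeded)
unrestricted ✓ (type-checks (Q) and nothing is barred)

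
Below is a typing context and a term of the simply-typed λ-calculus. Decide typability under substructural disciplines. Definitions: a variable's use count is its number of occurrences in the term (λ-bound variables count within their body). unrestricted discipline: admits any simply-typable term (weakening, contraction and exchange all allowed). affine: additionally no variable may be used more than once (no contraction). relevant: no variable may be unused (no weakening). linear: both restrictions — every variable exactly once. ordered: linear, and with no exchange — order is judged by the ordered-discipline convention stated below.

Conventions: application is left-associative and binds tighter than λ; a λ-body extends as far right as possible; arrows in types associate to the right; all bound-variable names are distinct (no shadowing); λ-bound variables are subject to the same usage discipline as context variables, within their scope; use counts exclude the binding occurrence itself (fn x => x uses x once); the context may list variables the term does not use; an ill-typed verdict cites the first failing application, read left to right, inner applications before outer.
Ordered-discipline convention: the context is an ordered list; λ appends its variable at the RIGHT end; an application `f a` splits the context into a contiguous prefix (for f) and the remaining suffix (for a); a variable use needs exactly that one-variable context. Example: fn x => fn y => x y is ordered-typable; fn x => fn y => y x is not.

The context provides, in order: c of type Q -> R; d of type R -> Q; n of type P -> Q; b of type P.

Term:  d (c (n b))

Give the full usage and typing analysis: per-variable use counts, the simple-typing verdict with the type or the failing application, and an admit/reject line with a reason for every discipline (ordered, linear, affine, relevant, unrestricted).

variable uses: c: 1×; d: 1×; n: 1×; b: 1×
use order (left to right): d, c, n, b
typing: well-typed at Q
ordered: ✗ — no ordered split (uses run d, c, n, b)
linear: ✓ — single use per variable (c, d, n, b)
affine: ✓ — no duplicate uses among c, d, n, b
relevant: ✓ — at least one use each (c, d, n, b)
unrestricted: ✓ — type-checks (Q) and nothing is barred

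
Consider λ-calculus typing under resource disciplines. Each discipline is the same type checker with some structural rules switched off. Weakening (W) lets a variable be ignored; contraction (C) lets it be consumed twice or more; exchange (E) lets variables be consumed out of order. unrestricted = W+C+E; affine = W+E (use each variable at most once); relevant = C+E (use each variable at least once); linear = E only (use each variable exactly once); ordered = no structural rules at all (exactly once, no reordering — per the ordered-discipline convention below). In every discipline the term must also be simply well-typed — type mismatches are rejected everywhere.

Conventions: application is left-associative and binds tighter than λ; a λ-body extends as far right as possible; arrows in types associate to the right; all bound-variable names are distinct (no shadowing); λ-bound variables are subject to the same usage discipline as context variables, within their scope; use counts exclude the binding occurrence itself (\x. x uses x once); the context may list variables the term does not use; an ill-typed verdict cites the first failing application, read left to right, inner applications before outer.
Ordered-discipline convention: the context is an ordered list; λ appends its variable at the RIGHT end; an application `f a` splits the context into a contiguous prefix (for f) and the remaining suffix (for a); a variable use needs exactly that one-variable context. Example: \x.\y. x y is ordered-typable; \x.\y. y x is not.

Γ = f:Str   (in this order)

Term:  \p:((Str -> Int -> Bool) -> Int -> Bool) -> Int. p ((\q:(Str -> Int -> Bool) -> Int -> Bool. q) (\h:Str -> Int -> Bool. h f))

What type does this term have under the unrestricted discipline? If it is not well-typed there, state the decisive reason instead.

term : (((Str -> Int -> Bool) -> Int -> Bool) -> Int) -> Int
counts: f=1, p [bound]=1, q [bound]=1, h [bound]=1
left-to-right use order: p, q, h, f
typing: the term checks, with type (((Str -> Int -> Bool) -> Int -> Bool) -> Int) -> Int
per-discipline verdicts: ordered ✗ · linear ✓ · affine ✓ · relevant ✓ · unrestricted ✓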